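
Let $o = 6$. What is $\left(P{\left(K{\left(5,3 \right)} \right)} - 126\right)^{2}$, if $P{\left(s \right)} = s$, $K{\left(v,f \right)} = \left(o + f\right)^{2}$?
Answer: $2025$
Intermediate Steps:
$K{\left(v,f \right)} = \left(6 + f\right)^{2}$
$\left(P{\left(K{\left(5,3 \right)} \right)} - 126\right)^{2} = \left(\left(6 + 3\right)^{2} - 126\right)^{2} = \left(9^{2} - 126\right)^{2} = \left(81 - 126\right)^{2} = \left(-45\right)^{2} = 2025$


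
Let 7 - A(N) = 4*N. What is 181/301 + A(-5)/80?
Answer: 22607/24080 ≈ 0.93883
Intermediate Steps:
A(N) = 7 - 4*N
181/301 + A(-5)/80 = 181/301 + (7 - 4*(-5))/80 = 181*(1/301) + (7 + 20)*(1/80) = 181/301 + 27*(1/80) = 181/301 + 27/80 = 22607/24080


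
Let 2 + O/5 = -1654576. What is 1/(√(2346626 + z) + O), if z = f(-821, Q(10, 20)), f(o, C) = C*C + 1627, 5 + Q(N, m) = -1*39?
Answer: -8272890/68440706601911 - √2350189/68440706601911 ≈ -1.2090e-7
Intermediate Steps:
O = -8272890 (O = -10 + 5*(-1654576) = -10 - 8272880 = -8272890)
Q(N, m) = -44 (Q(N, m) = -5 - 1*39 = -5 - 39 = -44)
f(o, C) = 1627 + C² (f(o, C) = C² + 1627 = 1627 + C²)
z = 3563 (z = 1627 + (-44)² = 1627 + 1936 = 3563)
1/(√(2346626 + z) + O) = 1/(√(2346626 + 3563) - 8272890) = 1/(√2350189 - 8272890) = 1/(-8272890 + √2350189)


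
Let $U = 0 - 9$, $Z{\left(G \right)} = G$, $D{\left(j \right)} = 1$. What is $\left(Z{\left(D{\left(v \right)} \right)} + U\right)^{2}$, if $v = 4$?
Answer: $64$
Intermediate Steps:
$U = -9$ ($U = 0 - 9 = -9$)
$\left(Z{\left(D{\left(v \right)} \right)} + U\right)^{2} = \left(1 - 9\right)^{2} = \left(-8\right)^{2} = 64$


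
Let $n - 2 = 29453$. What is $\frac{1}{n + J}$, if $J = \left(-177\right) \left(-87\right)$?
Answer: $\frac{1}{44854} \approx 2.2295 \cdot 10^{-5}$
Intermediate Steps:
$n = 29455$ ($n = 2 + 29453 = 29455$)
$J = 15399$
$\frac{1}{n + J} = \frac{1}{29455 + 15399} = \frac{1}{44854}$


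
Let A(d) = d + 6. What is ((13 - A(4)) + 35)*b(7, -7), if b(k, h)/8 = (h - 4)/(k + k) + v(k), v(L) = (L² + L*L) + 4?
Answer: 215384/7 ≈ 30769.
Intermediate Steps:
v(L) = 4 + 2*L² (v(L) = (L² + L²) + 4 = 2*L² + 4 = 4 + 2*L²)
A(d) = 6 + d
b(k, h) = 32 + 16*k² + 4*(-4 + h)/k (b(k, h) = 8*((h - 4)/(k + k) + (4 + 2*k²)) = 8*((-4 + h)/((2*k)) + (4 + 2*k²)) = 8*((-4 + h)*(1/(2*k)) + (4 + 2*k²)) = 8*((-4 + h)/(2*k) + (4 + 2*k²)) = 8*(4 + 2*k² + (-4 + h)/(2*k)) = 32 + 16*k² + 4*(-4 + h)/k)
((13 - A(4)) + 35)*b(7, -7) = ((13 - (6 + 4)) + 35)*(4*(-4 - 7 + 4*7*(2 + 7²))/7) = ((13 - 1*10) + 35)*(4*(⅐)*(-4 - 7 + 4*7*(2 + 49))) = ((13 - 10) + 35)*(4*(⅐)*(-4 - 7 + 4*7*51)) = (3 + 35)*(4*(⅐)*(-4 - 7 + 1428)) = 38*(4*(⅐)*1417) = 38*(5668/7) = 215384/7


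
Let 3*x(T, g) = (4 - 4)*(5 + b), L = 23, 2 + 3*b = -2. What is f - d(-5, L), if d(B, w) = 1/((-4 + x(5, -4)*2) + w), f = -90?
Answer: -1711/19 ≈ -90.053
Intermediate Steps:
b = -4/3 (b = -⅔ + (⅓)*(-2) = -⅔ - ⅔ = -4/3 ≈ -1.3333)
x(T, g) = 0 (x(T, g) = ((4 - 4)*(5 - 4/3))/3 = (0*(11/3))/3 = (⅓)*0 = 0)
d(B, w) = 1/(-4 + w) (d(B, w) = 1/((-4 + 0*2) + w) = 1/((-4 + 0) + w) = 1/(-4 + w))
f - d(-5, L) = -90 - 1/(-4 + 23) = -90 - 1/19 = -1711/19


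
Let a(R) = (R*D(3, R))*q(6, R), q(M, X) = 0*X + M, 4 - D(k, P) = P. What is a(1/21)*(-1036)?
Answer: -24568/21 ≈ -1169.9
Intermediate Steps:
D(k, P) = 4 - P
q(M, X) = M (q(M, X) = 0 + M = M)
a(R) = 6*R*(4 - R) (a(R) = (R*(4 - R))*6 = 6*R*(4 - R))
a(1/21)*(-1036) = (6*(4 - 1/21)/21)*(-1036) = (6*(1/21)*(4 - 1*1/21))*(-1036) = (6*(1/21)*(4 - 1/21))*(-1036) = (6*(1/21)*(83/21))*(-1036) = (166/147)*(-1036) = -24568/21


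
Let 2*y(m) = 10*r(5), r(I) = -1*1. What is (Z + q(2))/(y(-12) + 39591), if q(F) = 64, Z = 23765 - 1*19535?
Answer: 2147/19793 ≈ 0.10847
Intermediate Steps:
r(I) = -1
Z = 4230 (Z = 23765 - 19535 = 4230)
y(m) = -5 (y(m) = (10*(-1))/2 = (½)*(-10) = -5)
(Z + q(2))/(y(-12) + 39591) = (4230 + 64)/(-5 + 39591) = 4294/39586 = 4294*(1/39586) = 2147/19793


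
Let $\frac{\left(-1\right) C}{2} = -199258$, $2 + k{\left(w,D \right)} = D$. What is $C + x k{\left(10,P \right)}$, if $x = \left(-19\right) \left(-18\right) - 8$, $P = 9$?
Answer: $400854$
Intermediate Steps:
$k{\left(w,D \right)} = -2 + D$
$C = 398516$ ($C = \left(-2\right) \left(-199258\right) = 398516$)
$x = 334$ ($x = 342 - 8 = 334$)
$C + x k{\left(10,P \right)} = 398516 + 334 \left(-2 + 9\right) = 398516 + 334 \cdot 7 = 398516 + 2338 = 400854$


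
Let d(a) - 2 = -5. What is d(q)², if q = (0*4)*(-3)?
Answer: 9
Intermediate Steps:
q = 0 (q = 0*(-3) = 0)
d(a) = -3 (d(a) = 2 - 5 = -3)
d(q)² = (-3)² = 9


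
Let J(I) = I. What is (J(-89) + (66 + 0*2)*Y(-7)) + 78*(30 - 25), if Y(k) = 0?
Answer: 301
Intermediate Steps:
(J(-89) + (66 + 0*2)*Y(-7)) + 78*(30 - 25) = (-89 + (66 + 0*2)*0) + 78*(30 - 25) = (-89 + (66 + 0)*0) + 78*5 = (-89 + 66*0) + 390 = (-89 + 0) + 390 = -89 + 390 = 301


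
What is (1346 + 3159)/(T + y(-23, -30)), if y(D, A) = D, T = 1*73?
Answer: 901/10 ≈ 90.100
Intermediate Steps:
T = 73
(1346 + 3159)/(T + y(-23, -30)) = (1346 + 3159)/(73 - 23) = 4505/50 = 4505*(1/50) = 901/10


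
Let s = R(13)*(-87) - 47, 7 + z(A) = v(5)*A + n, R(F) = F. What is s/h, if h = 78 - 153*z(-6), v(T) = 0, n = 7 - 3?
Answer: -1178/537 ≈ -2.1937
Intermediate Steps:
n = 4
z(A) = -3 (z(A) = -7 + (0*A + 4) = -7 + (0 + 4) = -7 + 4 = -3)
s = -1178 (s = 13*(-87) - 47 = -1131 - 47 = -1178)
h = 537 (h = 78 - 153*(-3) = 78 + 459 = 537)
s/h = -1178/537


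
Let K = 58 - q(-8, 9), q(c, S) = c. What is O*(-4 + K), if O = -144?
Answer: -8928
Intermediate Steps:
K = 66 (K = 58 - 1*(-8) = 58 + 8 = 66)
O*(-4 + K) = -144*(-4 + 66) = -144*62 = -8928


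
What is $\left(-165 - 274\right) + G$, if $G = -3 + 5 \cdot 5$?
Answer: $-417$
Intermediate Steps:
$G = 22$ ($G = -3 + 25 = 22$)
$\left(-165 - 274\right) + G = \left(-165 - 274\right) + 22 = -439 + 22 = -417$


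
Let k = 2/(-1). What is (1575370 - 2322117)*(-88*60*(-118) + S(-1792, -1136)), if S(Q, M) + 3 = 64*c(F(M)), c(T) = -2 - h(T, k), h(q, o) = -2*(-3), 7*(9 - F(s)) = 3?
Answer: -464868676175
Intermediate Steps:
k = -2 (k = 2*(-1) = -2)
F(s) = 60/7 (F(s) = 9 - ⅐*3 = 9 - 3/7 = 60/7)
h(q, o) = 6
c(T) = -8 (c(T) = -2 - 1*6 = -2 - 6 = -8)
S(Q, M) = -515 (S(Q, M) = -3 + 64*(-8) = -3 - 512 = -515)
(1575370 - 2322117)*(-88*60*(-118) + S(-1792, -1136)) = (1575370 - 2322117)*(-88*60*(-118) - 515) = -746747*(-5280*(-118) - 515) = -746747*(623040 - 515) = -746747*622525 = -464868676175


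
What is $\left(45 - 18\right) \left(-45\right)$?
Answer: $-1215$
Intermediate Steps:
$\left(45 - 18\right) \left(-45\right) = 27 \left(-45\right) = -1215$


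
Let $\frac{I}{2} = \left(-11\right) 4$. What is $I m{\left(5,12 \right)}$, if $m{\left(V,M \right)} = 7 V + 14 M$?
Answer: $-17864$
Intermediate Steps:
$I = -88$ ($I = 2 \left(\left(-11\right) 4\right) = 2 \left(-44\right) = -88$)
$I m{\left(5,12 \right)} = - 88 \left(7 \cdot 5 + 14 \cdot 12\right) = - 88 \left(35 + 168\right) = \left(-88\right) 203 = -17864$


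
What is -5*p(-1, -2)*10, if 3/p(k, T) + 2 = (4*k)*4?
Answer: 25/3 ≈ 8.3333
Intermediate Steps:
p(k, T) = 3/(-2 + 16*k) (p(k, T) = 3/(-2 + (4*k)*4) = 3/(-2 + 16*k))
-5*p(-1, -2)*10 = -15/(2*(-1 + 8*(-1)))*10 = -15/(2*(-1 - 8))*10 = -15/(2*(-9))*10 = -15*(-1)/(2*9)*10 = -5*(-⅙)*10 = (⅚)*10 = 25/3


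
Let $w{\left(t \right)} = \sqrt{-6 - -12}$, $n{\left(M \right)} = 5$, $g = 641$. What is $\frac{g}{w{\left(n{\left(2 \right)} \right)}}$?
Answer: $\frac{641 \sqrt{6}}{6} \approx 261.69$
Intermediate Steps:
$w{\left(t \right)} = \sqrt{6}$ ($w{\left(t \right)} = \sqrt{-6 + 12} = \sqrt{6}$)
$\frac{g}{w{\left(n{\left(2 \right)} \right)}} = \frac{641}{\sqrt{6}} = 641 \frac{\sqrt{6}}{6} = \frac{641 \sqrt{6}}{6}$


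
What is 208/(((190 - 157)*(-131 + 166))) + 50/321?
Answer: 41506/123585 ≈ 0.33585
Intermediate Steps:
208/(((190 - 157)*(-131 + 166))) + 50/321 = 208/((33*35)) + 50*(1/321) = 208/1155 + 50/321 = 41506/123585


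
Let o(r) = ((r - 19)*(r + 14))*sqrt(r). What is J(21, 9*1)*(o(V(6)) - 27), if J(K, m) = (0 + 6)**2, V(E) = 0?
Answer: -972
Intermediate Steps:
o(r) = sqrt(r)*(-19 + r)*(14 + r) (o(r) = ((-19 + r)*(14 + r))*sqrt(r) = sqrt(r)*(-19 + r)*(14 + r))
J(K, m) = 36 (J(K, m) = 6**2 = 36)
J(21, 9*1)*(o(V(6)) - 27) = 36*(sqrt(0)*(-266 + 0**2 - 5*0) - 27) = 36*(0*(-266 + 0 + 0) - 27) = 36*(0*(-266) - 27) = 36*(0 - 27) = 36*(-27) = -972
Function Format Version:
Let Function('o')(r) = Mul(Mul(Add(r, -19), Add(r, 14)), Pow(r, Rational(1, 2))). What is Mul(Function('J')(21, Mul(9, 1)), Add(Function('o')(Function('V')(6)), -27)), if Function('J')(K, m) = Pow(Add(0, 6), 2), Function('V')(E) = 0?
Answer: -972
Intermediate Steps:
Function('o')(r) = Mul(Pow(r, Rational(1, 2)), Add(-19, r), Add(14, r)) (Function('o')(r) = Mul(Mul(Add(-19, r), Add(14, r)), Pow(r, Rational(1, 2))) = Mul(Pow(r, Rational(1, 2)), Add(-19, r), Add(14, r)))
Function('J')(K, m) = 36 (Function('J')(K, m) = Pow(6, 2) = 36)
Mul(Function('J')(21, Mul(9, 1)), Add(Function('o')(Function('V')(6)), -27)) = Mul(36, Add(Mul(Pow(0, Rational(1, 2)), Add(-266, Pow(0, 2), Mul(-5, 0))), -27)) = Mul(36, Add(Mul(0, Add(-266, 0, 0)), -27)) = Mul(36, Add(Mul(0, -266), -27)) = Mul(36, Add(0, -27)) = Mul(36, -27) = -972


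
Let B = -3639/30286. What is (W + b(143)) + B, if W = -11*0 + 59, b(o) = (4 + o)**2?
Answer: 656233409/30286 ≈ 21668.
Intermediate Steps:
W = 59 (W = 0 + 59 = 59)
B = -3639/30286 (B = -3639*1/30286 = -3639/30286 ≈ -0.12015)
(W + b(143)) + B = (59 + (4 + 143)**2) - 3639/30286 = (59 + 147**2) - 3639/30286 = (59 + 21609) - 3639/30286 = 21668 - 3639/30286 = 656233409/30286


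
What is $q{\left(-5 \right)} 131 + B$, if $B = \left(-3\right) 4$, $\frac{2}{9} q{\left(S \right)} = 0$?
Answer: $-12$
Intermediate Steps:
$q{\left(S \right)} = 0$ ($q{\left(S \right)} = \frac{9}{2} \cdot 0 = 0$)
$B = -12$
$q{\left(-5 \right)} 131 + B = 0 \cdot 131 - 12 = 0 - 12 = -12$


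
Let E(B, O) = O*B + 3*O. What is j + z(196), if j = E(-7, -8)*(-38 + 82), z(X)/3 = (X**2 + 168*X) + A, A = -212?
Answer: 214804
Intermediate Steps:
z(X) = -636 + 3*X**2 + 504*X (z(X) = 3*((X**2 + 168*X) - 212) = 3*(-212 + X**2 + 168*X) = -636 + 3*X**2 + 504*X)
E(B, O) = 3*O + B*O (E(B, O) = B*O + 3*O = 3*O + B*O)
j = 1408 (j = (-8*(3 - 7))*(-38 + 82) = -8*(-4)*44 = 32*44 = 1408)
j + z(196) = 1408 + (-636 + 3*196**2 + 504*196) = 1408 + (-636 + 3*38416 + 98784) = 1408 + (-636 + 115248 + 98784) = 1408 + 213396 = 214804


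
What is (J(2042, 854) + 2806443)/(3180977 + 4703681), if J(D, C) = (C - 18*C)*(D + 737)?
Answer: -1975741/414982 ≈ -4.7610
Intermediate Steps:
J(D, C) = -17*C*(737 + D) (J(D, C) = (-17*C)*(737 + D) = -17*C*(737 + D))
(J(2042, 854) + 2806443)/(3180977 + 4703681) = (-17*854*(737 + 2042) + 2806443)/(3180977 + 4703681) = (-17*854*2779 + 2806443)/7884658 = (-40345522 + 2806443)*(1/7884658) = -37539079*1/7884658 = -1975741/414982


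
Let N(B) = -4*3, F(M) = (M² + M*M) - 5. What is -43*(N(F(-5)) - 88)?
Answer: 4300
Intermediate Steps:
F(M) = -5 + 2*M² (F(M) = (M² + M²) - 5 = 2*M² - 5 = -5 + 2*M²)
N(B) = -12
-43*(N(F(-5)) - 88) = -43*(-12 - 88) = -43*(-100) = 4300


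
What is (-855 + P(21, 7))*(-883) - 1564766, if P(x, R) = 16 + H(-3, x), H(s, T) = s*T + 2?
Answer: -770066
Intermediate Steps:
H(s, T) = 2 + T*s (H(s, T) = T*s + 2 = 2 + T*s)
P(x, R) = 18 - 3*x (P(x, R) = 16 + (2 + x*(-3)) = 16 + (2 - 3*x) = 18 - 3*x)
(-855 + P(21, 7))*(-883) - 1564766 = (-855 + (18 - 3*21))*(-883) - 1564766 = (-855 + (18 - 63))*(-883) - 1564766 = (-855 - 45)*(-883) - 1564766 = -900*(-883) - 1564766 = 794700 - 1564766 = -770066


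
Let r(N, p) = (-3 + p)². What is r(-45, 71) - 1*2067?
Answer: 2557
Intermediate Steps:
r(-45, 71) - 1*2067 = (-3 + 71)² - 1*2067 = 68² - 2067 = 4624 - 2067 = 2557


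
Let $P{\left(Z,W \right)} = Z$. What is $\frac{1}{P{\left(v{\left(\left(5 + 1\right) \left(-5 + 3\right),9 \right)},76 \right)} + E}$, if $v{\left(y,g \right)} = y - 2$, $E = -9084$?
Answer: $- \frac{1}{9098} \approx -0.00010991$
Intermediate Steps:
$v{\left(y,g \right)} = -2 + y$
$\frac{1}{P{\left(v{\left(\left(5 + 1\right) \left(-5 + 3\right),9 \right)},76 \right)} + E} = \frac{1}{\left(-2 + \left(5 + 1\right) \left(-5 + 3\right)\right) - 9084} = \frac{1}{\left(-2 + 6 \left(-2\right)\right) - 9084} = \frac{1}{\left(-2 - 12\right) - 9084} = \frac{1}{-14 - 9084} = \frac{1}{-9098} = - \frac{1}{9098}$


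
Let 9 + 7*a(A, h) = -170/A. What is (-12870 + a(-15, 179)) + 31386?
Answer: 55549/3 ≈ 18516.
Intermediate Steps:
a(A, h) = -9/7 - 170/(7*A) (a(A, h) = -9/7 + (-170/A)/7 = -9/7 - 170/(7*A))
(-12870 + a(-15, 179)) + 31386 = (-12870 + (⅐)*(-170 - 9*(-15))/(-15)) + 31386 = (-12870 + (⅐)*(-1/15)*(-170 + 135)) + 31386 = (-12870 + (⅐)*(-1/15)*(-35)) + 31386 = (-12870 + ⅓) + 31386 = -38609/3 + 31386 = 55549/3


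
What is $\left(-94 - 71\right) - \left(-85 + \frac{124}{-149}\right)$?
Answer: $- \frac{11796}{149} \approx -79.168$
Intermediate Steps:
$\left(-94 - 71\right) - \left(-85 + \frac{124}{-149}\right) = -165 + \left(\left(-124\right) \left(- \frac{1}{149}\right) + 85\right) = -165 + \left(\frac{124}{149} + 85\right) = -165 + \frac{12789}{149} = - \frac{11796}{149}$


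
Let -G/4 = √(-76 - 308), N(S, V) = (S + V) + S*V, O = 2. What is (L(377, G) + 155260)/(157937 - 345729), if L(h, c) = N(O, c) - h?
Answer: -154885/187792 + 6*I*√6/11737 ≈ -0.82477 + 0.0012522*I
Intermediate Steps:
N(S, V) = S + V + S*V
G = -32*I*√6 (G = -4*√(-76 - 308) = -32*I*√6 ≈ -78.384*I)
L(h, c) = 2 - h + 3*c (L(h, c) = (2 + c + 2*c) - h = (2 + 3*c) - h = 2 - h + 3*c)
(L(377, G) + 155260)/(157937 - 345729) = ((2 - 1*377 + 3*(-32*I*√6)) + 155260)/(157937 - 345729) = ((2 - 377 - 96*I*√6) + 155260)/(-187792) = ((-375 - 96*I*√6) + 155260)*(-1/187792) = (154885 - 96*I*√6)*(-1/187792) = -154885/187792 + 6*I*√6/11737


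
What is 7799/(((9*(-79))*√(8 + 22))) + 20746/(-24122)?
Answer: -10373/12061 - 7799*√30/21330 ≈ -2.8627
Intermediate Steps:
7799/(((9*(-79))*√(8 + 22))) + 20746/(-24122) = 7799/((-711*√30)) + 20746*(-1/24122) = 7799*(-√30/21330) - 10373/12061 = -7799*√30/21330 - 10373/12061 = -10373/12061 - 7799*√30/21330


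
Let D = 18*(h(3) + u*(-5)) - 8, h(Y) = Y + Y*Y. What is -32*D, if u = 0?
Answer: -6656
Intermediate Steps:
h(Y) = Y + Y²
D = 208 (D = 18*(3*(1 + 3) + 0*(-5)) - 8 = 18*(3*4 + 0) - 8 = 18*(12 + 0) - 8 = 18*12 - 8 = 216 - 8 = 208)
-32*D = -32*208 = -6656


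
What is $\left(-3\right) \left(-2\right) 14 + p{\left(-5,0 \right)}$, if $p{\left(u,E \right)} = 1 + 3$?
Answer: $88$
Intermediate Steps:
$p{\left(u,E \right)} = 4$
$\left(-3\right) \left(-2\right) 14 + p{\left(-5,0 \right)} = \left(-3\right) \left(-2\right) 14 + 4 = 6 \cdot 14 + 4 = 84 + 4 = 88$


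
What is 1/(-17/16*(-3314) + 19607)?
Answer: 8/185025 ≈ 4.3237e-5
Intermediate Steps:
1/(-17/16*(-3314) + 19607) = 1/(28169/8 + 19607) = 1/(185025/8) = 8/185025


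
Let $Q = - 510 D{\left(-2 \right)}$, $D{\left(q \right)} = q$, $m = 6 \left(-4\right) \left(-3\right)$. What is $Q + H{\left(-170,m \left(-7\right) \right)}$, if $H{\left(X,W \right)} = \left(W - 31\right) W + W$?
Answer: $270156$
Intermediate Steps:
$m = 72$ ($m = \left(-24\right) \left(-3\right) = 72$)
$H{\left(X,W \right)} = W + W \left(-31 + W\right)$ ($H{\left(X,W \right)} = \left(W - 31\right) W + W = \left(-31 + W\right) W + W = W \left(-31 + W\right) + W = W + W \left(-31 + W\right)$)
$Q = 1020$ ($Q = \left(-510\right) \left(-2\right) = 1020$)
$Q + H{\left(-170,m \left(-7\right) \right)} = 1020 + 72 \left(-7\right) \left(-30 + 72 \left(-7\right)\right) = 1020 - 504 \left(-30 - 504\right) = 1020 - -269136 = 1020 + 269136 = 270156$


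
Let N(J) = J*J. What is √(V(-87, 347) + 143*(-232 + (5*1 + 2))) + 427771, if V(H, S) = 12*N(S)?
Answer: 427771 + √1412733 ≈ 4.2896e+5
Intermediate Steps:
N(J) = J²
V(H, S) = 12*S²
√(V(-87, 347) + 143*(-232 + (5*1 + 2))) + 427771 = √(12*347² + 143*(-232 + (5*1 + 2))) + 427771 = √(12*120409 + 143*(-232 + (5 + 2))) + 427771 = √(1444908 + 143*(-232 + 7)) + 427771 = √(1444908 + 143*(-225)) + 427771 = √(1444908 - 32175) + 427771 = √1412733 + 427771 = 427771 + √1412733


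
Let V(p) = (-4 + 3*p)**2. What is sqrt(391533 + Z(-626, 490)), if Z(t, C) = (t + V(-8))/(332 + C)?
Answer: sqrt(66138178362)/411 ≈ 625.73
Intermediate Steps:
Z(t, C) = (784 + t)/(332 + C) (Z(t, C) = (t + (-4 + 3*(-8))**2)/(332 + C) = (t + (-4 - 24)**2)/(332 + C) = (t + (-28)**2)/(332 + C) = (t + 784)/(332 + C) = (784 + t)/(332 + C))
sqrt(391533 + Z(-626, 490)) = sqrt(391533 + (784 - 626)/(332 + 490)) = sqrt(391533 + 158/822) = sqrt(391533 + (1/822)*158) = sqrt(391533 + 79/411) = sqrt(160920142/411) = sqrt(66138178362)/411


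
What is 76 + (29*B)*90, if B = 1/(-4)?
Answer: -1153/2 ≈ -576.50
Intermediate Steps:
B = -¼ ≈ -0.25000
76 + (29*B)*90 = 76 + (29*(-¼))*90 = 76 - 29/4*90 = 76 - 1305/2 = -1153/2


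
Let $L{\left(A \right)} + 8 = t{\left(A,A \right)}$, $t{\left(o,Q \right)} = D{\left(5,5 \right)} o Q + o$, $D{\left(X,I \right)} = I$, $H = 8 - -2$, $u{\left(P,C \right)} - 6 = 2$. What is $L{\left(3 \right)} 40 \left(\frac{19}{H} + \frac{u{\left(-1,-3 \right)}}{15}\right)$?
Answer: $\frac{11680}{3} \approx 3893.3$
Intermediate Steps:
$u{\left(P,C \right)} = 8$ ($u{\left(P,C \right)} = 6 + 2 = 8$)
$H = 10$ ($H = 8 + 2 = 10$)
$t{\left(o,Q \right)} = o + 5 Q o$ ($t{\left(o,Q \right)} = 5 o Q + o = 5 Q o + o = o + 5 Q o$)
$L{\left(A \right)} = -8 + A \left(1 + 5 A\right)$
$L{\left(3 \right)} 40 \left(\frac{19}{H} + \frac{u{\left(-1,-3 \right)}}{15}\right) = \left(-8 + 3 \left(1 + 5 \cdot 3\right)\right) 40 \left(\frac{19}{10} + \frac{8}{15}\right) = \left(-8 + 3 \left(1 + 15\right)\right) 40 \left(19 \cdot \frac{1}{10} + 8 \cdot \frac{1}{15}\right) = \left(-8 + 3 \cdot 16\right) 40 \left(\frac{19}{10} + \frac{8}{15}\right) = \left(-8 + 48\right) 40 \cdot \frac{73}{30} = 40 \cdot 40 \cdot \frac{73}{30} = 1600 \cdot \frac{73}{30} = \frac{11680}{3}$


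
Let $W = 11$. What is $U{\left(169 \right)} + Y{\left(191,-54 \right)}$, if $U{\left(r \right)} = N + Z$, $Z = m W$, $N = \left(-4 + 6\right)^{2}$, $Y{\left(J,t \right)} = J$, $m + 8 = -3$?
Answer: $74$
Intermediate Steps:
$m = -11$ ($m = -8 - 3 = -11$)
$N = 4$ ($N = 2^{2} = 4$)
$Z = -121$ ($Z = \left(-11\right) 11 = -121$)
$U{\left(r \right)} = -117$ ($U{\left(r \right)} = 4 - 121 = -117$)
$U{\left(169 \right)} + Y{\left(191,-54 \right)} = -117 + 191 = 74$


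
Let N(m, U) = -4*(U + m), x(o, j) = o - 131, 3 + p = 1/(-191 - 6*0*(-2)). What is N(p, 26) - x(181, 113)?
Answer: -27118/191 ≈ -141.98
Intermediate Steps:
p = -574/191 (p = -3 + 1/(-191 - 6*0*(-2)) = -3 + 1/(-191 + 0*(-2)) = -3 + 1/(-191 + 0) = -3 + 1/(-191) = -3 - 1/191 = -574/191 ≈ -3.0052)
x(o, j) = -131 + o
N(m, U) = -4*U - 4*m
N(p, 26) - x(181, 113) = (-4*26 - 4*(-574/191)) - (-131 + 181) = (-104 + 2296/191) - 1*50 = -17568/191 - 50 = -27118/191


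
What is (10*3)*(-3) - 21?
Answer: -111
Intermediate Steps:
(10*3)*(-3) - 21 = 30*(-3) - 21 = -90 - 21 = -111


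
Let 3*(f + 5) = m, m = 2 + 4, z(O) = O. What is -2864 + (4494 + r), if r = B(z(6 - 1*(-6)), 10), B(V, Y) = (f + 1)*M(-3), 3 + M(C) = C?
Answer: 1642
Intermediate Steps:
M(C) = -3 + C
m = 6
f = -3 (f = -5 + (⅓)*6 = -5 + 2 = -3)
B(V, Y) = 12 (B(V, Y) = (-3 + 1)*(-3 - 3) = -2*(-6) = 12)
r = 12
-2864 + (4494 + r) = -2864 + (4494 + 12) = -2864 + 4506 = 1642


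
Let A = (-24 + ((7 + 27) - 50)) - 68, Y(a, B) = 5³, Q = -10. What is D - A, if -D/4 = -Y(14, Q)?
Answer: 608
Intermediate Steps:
Y(a, B) = 125
D = 500 (D = -(-4)*125 = -4*(-125) = 500)
A = -108 (A = (-24 + (34 - 50)) - 68 = (-24 - 16) - 68 = -40 - 68 = -108)
D - A = 500 - 1*(-108) = 500 + 108 = 608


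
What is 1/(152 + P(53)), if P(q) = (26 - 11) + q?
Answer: 1/220 ≈ 0.0045455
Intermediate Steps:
P(q) = 15 + q
1/(152 + P(53)) = 1/(152 + (15 + 53)) = 1/(152 + 68) = 1/220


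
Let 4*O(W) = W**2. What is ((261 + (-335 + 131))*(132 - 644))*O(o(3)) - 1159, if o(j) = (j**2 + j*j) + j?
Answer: -3218695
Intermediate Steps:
o(j) = j + 2*j**2 (o(j) = (j**2 + j**2) + j = 2*j**2 + j = j + 2*j**2)
O(W) = W**2/4
((261 + (-335 + 131))*(132 - 644))*O(o(3)) - 1159 = ((261 + (-335 + 131))*(132 - 644))*((3*(1 + 2*3))**2/4) - 1159 = ((261 - 204)*(-512))*((3*(1 + 6))**2/4) - 1159 = (57*(-512))*((3*7)**2/4) - 1159 = -7296*21**2 - 1159 = -7296*441 - 1159 = -29184*441/4 - 1159 = -3217536 - 1159 = -3218695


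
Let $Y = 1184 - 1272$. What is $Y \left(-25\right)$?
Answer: $2200$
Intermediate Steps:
$Y = -88$
$Y \left(-25\right) = \left(-88\right) \left(-25\right) = 2200$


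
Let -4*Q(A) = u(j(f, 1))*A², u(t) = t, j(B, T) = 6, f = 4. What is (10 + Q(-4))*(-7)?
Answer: 98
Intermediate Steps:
Q(A) = -3*A²/2
(10 + Q(-4))*(-7) = (10 - 3/2*(-4)²)*(-7) = (10 - 3/2*16)*(-7) = (10 - 24)*(-7) = -14*(-7) = 98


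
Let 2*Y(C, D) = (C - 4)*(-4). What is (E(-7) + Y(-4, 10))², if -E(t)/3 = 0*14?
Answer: 256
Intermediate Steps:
E(t) = 0 (E(t) = -0*14 = -3*0 = 0)
Y(C, D) = 8 - 2*C (Y(C, D) = ((C - 4)*(-4))/2 = ((-4 + C)*(-4))/2 = (16 - 4*C)/2 = 8 - 2*C)
(E(-7) + Y(-4, 10))² = (0 + (8 - 2*(-4)))² = (0 + (8 + 8))² = (0 + 16)² = 16² = 256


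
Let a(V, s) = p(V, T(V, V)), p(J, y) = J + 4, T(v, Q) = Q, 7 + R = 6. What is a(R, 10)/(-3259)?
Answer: -3/3259 ≈ -0.00092053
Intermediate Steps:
R = -1 (R = -7 + 6 = -1)
p(J, y) = 4 + J
a(V, s) = 4 + V
a(R, 10)/(-3259) = (4 - 1)/(-3259) = 3*(-1/3259) = -3/3259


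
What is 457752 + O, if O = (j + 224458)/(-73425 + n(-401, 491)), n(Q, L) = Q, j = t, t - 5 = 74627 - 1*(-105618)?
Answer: 16896797222/36913 ≈ 4.5775e+5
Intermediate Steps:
t = 180250 (t = 5 + (74627 - 1*(-105618)) = 5 + (74627 + 105618) = 5 + 180245 = 180250)
j = 180250
O = -202354/36913 (O = (180250 + 224458)/(-73425 - 401) = 404708/(-73826) = 404708*(-1/73826) = -202354/36913 ≈ -5.4819)
457752 + O = 457752 - 202354/36913 = 16896797222/36913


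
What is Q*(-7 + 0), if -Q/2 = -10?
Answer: -140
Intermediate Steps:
Q = 20 (Q = -2*(-10) = 20)
Q*(-7 + 0) = 20*(-7 + 0) = 20*(-7) = -140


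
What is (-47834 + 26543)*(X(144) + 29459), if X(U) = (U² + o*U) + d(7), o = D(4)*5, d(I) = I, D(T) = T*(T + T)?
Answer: -1559395422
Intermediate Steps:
D(T) = 2*T² (D(T) = T*(2*T) = 2*T²)
o = 160 (o = (2*4²)*5 = (2*16)*5 = 32*5 = 160)
X(U) = 7 + U² + 160*U (X(U) = (U² + 160*U) + 7 = 7 + U² + 160*U)
(-47834 + 26543)*(X(144) + 29459) = (-47834 + 26543)*((7 + 144² + 160*144) + 29459) = -21291*((7 + 20736 + 23040) + 29459) = -21291*(43783 + 29459) = -21291*73242 = -1559395422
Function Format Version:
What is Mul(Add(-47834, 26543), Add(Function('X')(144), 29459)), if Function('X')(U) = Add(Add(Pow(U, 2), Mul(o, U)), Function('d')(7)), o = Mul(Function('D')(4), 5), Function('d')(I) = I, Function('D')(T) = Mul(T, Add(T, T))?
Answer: -1559395422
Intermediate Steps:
Function('D')(T) = Mul(2, Pow(T, 2)) (Function('D')(T) = Mul(T, Mul(2, T)) = Mul(2, Pow(T, 2)))
o = 160 (o = Mul(Mul(2, Pow(4, 2)), 5) = Mul(Mul(2, 16), 5) = Mul(32, 5) = 160)
Function('X')(U) = Add(7, Pow(U, 2), Mul(160, U)) (Function('X')(U) = Add(Add(Pow(U, 2), Mul(160, U)), 7) = Add(7, Pow(U, 2), Mul(160, U)))
Mul(Add(-47834, 26543), Add(Function('X')(144), 29459)) = Mul(Add(-47834, 26543), Add(Add(7, Pow(144, 2), Mul(160, 144)), 29459)) = Mul(-21291, Add(Add(7, 20736, 23040), 29459)) = Mul(-21291, Add(43783, 29459)) = Mul(-21291, 73242) = -1559395422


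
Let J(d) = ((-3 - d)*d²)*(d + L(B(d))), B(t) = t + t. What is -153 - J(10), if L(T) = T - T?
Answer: 12847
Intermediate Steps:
B(t) = 2*t
L(T) = 0
J(d) = d³*(-3 - d) (J(d) = ((-3 - d)*d²)*(d + 0) = (d²*(-3 - d))*d = d³*(-3 - d))
-153 - J(10) = -153 - 10³*(-3 - 1*10) = -153 - 1000*(-3 - 10) = -153 - 1000*(-13) = -153 - 1*(-13000) = -153 + 13000 = 12847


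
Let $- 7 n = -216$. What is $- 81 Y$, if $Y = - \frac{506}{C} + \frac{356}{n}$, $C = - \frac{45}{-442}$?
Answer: $\frac{4016391}{10} \approx 4.0164 \cdot 10^{5}$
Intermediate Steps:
$C = \frac{45}{442}$ ($C = \left(-45\right) \left(- \frac{1}{442}\right) = \frac{45}{442} \approx 0.10181$)
$n = \frac{216}{7}$ ($n = \left(- \frac{1}{7}\right) \left(-216\right) = \frac{216}{7} \approx 30.857$)
$Y = - \frac{1338797}{270}$ ($Y = - \frac{506}{\frac{45}{442}} + \frac{356}{\frac{216}{7}} = \left(-506\right) \frac{442}{45} + 356 \cdot \frac{7}{216} = - \frac{223652}{45} + \frac{623}{54} = - \frac{1338797}{270} \approx -4958.5$)
$- 81 Y = \left(-81\right) \left(- \frac{1338797}{270}\right) = \frac{4016391}{10}$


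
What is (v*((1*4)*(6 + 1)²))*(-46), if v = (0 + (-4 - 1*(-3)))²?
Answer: -9016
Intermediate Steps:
v = 1 (v = (0 + (-4 + 3))² = (0 - 1)² = (-1)² = 1)
(v*((1*4)*(6 + 1)²))*(-46) = (1*((1*4)*(6 + 1)²))*(-46) = (1*(4*7²))*(-46) = (1*(4*49))*(-46) = (1*196)*(-46) = 196*(-46) = -9016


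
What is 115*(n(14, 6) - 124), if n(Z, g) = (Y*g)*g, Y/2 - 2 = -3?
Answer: -22540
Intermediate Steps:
Y = -2 (Y = 4 + 2*(-3) = 4 - 6 = -2)
n(Z, g) = -2*g**2 (n(Z, g) = (-2*g)*g = -2*g**2)
115*(n(14, 6) - 124) = 115*(-2*6**2 - 124) = 115*(-2*36 - 124) = 115*(-72 - 124) = 115*(-196) = -22540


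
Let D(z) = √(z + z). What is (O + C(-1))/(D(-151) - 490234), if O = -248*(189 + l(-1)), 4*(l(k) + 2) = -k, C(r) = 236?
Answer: 11324895634/120164687529 + 23101*I*√302/120164687529 ≈ 0.094245 + 3.3409e-6*I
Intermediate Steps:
D(z) = √2*√z (D(z) = √(2*z) = √2*√z)
l(k) = -2 - k/4 (l(k) = -2 + (-k)/4 = -2 - k/4)
O = -46438 (O = -248*(189 + (-2 - ¼*(-1))) = -248*(189 + (-2 + ¼)) = -248*(189 - 7/4) = -248*749/4 = -46438)
(O + C(-1))/(D(-151) - 490234) = (-46438 + 236)/(√2*√(-151) - 490234) = -46202/(√2*(I*√151) - 490234) = -46202/(I*√302 - 490234) = -46202/(-490234 + I*√302)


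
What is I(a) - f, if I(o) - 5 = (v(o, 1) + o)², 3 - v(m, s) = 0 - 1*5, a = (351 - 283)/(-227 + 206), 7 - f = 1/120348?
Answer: 121925945/5897052 ≈ 20.676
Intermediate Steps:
f = 842435/120348 (f = 7 - 1/120348 = 842435/120348 ≈ 7.0000)
a = -68/21 (a = 68/(-21) = 68*(-1/21) = -68/21 ≈ -3.2381)
v(m, s) = 8 (v(m, s) = 3 - (0 - 1*5) = 3 - (0 - 5) = 3 - 1*(-5) = 3 + 5 = 8)
I(o) = 5 + (8 + o)²
I(a) - f = (5 + (8 - 68/21)²) - 1*842435/120348 = (5 + (100/21)²) - 842435/120348 = (5 + 10000/441) - 842435/120348 = 12205/441 - 842435/120348 = 121925945/5897052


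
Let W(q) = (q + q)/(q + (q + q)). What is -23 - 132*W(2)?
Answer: -111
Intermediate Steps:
W(q) = ⅔ (W(q) = (2*q)/(q + 2*q) = (2*q)/((3*q)) = (2*q)*(1/(3*q)) = ⅔)
-23 - 132*W(2) = -23 - 132*⅔ = -23 - 88 = -111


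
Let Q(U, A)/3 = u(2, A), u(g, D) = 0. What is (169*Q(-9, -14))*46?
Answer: 0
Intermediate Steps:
Q(U, A) = 0 (Q(U, A) = 3*0 = 0)
(169*Q(-9, -14))*46 = (169*0)*46 = 0*46 = 0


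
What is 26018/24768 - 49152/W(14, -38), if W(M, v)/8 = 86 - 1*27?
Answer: -75319765/730656 ≈ -103.09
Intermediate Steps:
W(M, v) = 472 (W(M, v) = 8*(86 - 1*27) = 8*(86 - 27) = 8*59 = 472)
26018/24768 - 49152/W(14, -38) = 26018/24768 - 49152/472 = 26018*(1/24768) - 49152*1/472 = 13009/12384 - 6144/59 = -75319765/730656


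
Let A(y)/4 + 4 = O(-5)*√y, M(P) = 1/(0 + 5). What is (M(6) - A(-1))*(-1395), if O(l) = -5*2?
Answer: -22599 - 55800*I ≈ -22599.0 - 55800.0*I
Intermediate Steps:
M(P) = ⅕ (M(P) = 1/5 = ⅕)
O(l) = -10
A(y) = -16 - 40*√y (A(y) = -16 + 4*(-10*√y) = -16 - 40*√y)
(M(6) - A(-1))*(-1395) = (⅕ - (-16 - 40*I))*(-1395) = (⅕ + (16 + 40*I))*(-1395) = (81/5 + 40*I)*(-1395) = -22599 - 55800*I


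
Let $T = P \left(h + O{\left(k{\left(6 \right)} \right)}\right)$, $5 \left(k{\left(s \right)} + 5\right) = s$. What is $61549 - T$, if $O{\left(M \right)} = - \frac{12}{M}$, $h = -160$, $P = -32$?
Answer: $\frac{1074071}{19} \approx 56530.0$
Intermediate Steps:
$k{\left(s \right)} = -5 + \frac{s}{5}$
$T = \frac{95360}{19}$ ($T = - 32 \left(-160 - \frac{12}{-5 + \frac{1}{5} \cdot 6}\right) = - 32 \left(-160 - \frac{12}{-5 + \frac{6}{5}}\right) = - 32 \left(-160 - \frac{12}{- \frac{19}{5}}\right) = - 32 \left(-160 - - \frac{60}{19}\right) = - 32 \left(-160 + \frac{60}{19}\right) = \left(-32\right) \left(- \frac{2980}{19}\right) = \frac{95360}{19} \approx 5018.9$)
$61549 - T = 61549 - \frac{95360}{19} = \frac{1074071}{19}$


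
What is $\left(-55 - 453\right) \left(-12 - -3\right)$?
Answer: $4572$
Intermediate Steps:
$\left(-55 - 453\right) \left(-12 - -3\right) = - 508 \left(-12 + 3\right) = \left(-508\right) \left(-9\right) = 4572$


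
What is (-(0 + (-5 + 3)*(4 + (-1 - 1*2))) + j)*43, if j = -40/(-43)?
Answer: 126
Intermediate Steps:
j = 40/43 (j = -40*(-1/43) = 40/43 ≈ 0.93023)
(-(0 + (-5 + 3)*(4 + (-1 - 1*2))) + j)*43 = (-(0 + (-5 + 3)*(4 + (-1 - 1*2))) + 40/43)*43 = (-(0 - 2*(4 + (-1 - 2))) + 40/43)*43 = (-(0 - 2*(4 - 3)) + 40/43)*43 = (-(0 - 2*1) + 40/43)*43 = (-(0 - 2) + 40/43)*43 = (-1*(-2) + 40/43)*43 = (2 + 40/43)*43 = (126/43)*43 = 126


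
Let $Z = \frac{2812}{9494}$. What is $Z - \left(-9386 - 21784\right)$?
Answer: $\frac{147965396}{4747} \approx 31170.0$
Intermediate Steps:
$Z = \frac{1406}{4747}$ ($Z = 2812 \cdot \frac{1}{9494} = \frac{1406}{4747} \approx 0.29619$)
$Z - \left(-9386 - 21784\right) = \frac{1406}{4747} - \left(-9386 - 21784\right) = \frac{1406}{4747} - -31170 = \frac{1406}{4747} + 31170 = \frac{147965396}{4747}$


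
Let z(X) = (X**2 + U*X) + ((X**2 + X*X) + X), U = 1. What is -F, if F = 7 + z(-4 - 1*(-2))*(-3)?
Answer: 17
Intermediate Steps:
z(X) = 2*X + 3*X**2 (z(X) = (X**2 + 1*X) + ((X**2 + X*X) + X) = (X**2 + X) + ((X**2 + X**2) + X) = (X + X**2) + (2*X**2 + X) = (X + X**2) + (X + 2*X**2) = 2*X + 3*X**2)
F = -17 (F = 7 + ((-4 - 1*(-2))*(2 + 3*(-4 - 1*(-2))))*(-3) = 7 + ((-4 + 2)*(2 + 3*(-4 + 2)))*(-3) = 7 - 2*(2 + 3*(-2))*(-3) = 7 - 2*(2 - 6)*(-3) = 7 - 2*(-4)*(-3) = 7 + 8*(-3) = 7 - 24 = -17)
-F = -1*(-17) = 17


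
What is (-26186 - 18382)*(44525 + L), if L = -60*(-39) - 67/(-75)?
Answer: -52217978352/25 ≈ -2.0887e+9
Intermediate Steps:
L = 175567/75 (L = 2340 - 67*(-1/75) = 2340 + 67/75 = 175567/75 ≈ 2340.9)
(-26186 - 18382)*(44525 + L) = (-26186 - 18382)*(44525 + 175567/75) = -44568*3514942/75 = -52217978352/25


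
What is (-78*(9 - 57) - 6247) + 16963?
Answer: 14460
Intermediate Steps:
(-78*(9 - 57) - 6247) + 16963 = (-78*(-48) - 6247) + 16963 = (3744 - 6247) + 16963 = -2503 + 16963 = 14460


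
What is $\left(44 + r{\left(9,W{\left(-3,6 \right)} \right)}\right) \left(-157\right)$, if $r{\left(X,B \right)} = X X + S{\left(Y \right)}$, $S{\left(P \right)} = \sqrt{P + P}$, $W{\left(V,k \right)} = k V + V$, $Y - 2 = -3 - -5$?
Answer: $-19625 - 314 \sqrt{2} \approx -20069.0$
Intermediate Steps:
$Y = 4$ ($Y = 2 - -2 = 2 + \left(-3 + 5\right) = 2 + 2 = 4$)
$W{\left(V,k \right)} = V + V k$ ($W{\left(V,k \right)} = V k + V = V + V k$)
$S{\left(P \right)} = \sqrt{2} \sqrt{P}$ ($S{\left(P \right)} = \sqrt{2 P} = \sqrt{2} \sqrt{P}$)
$r{\left(X,B \right)} = X^{2} + 2 \sqrt{2}$ ($r{\left(X,B \right)} = X X + \sqrt{2} \sqrt{4} = X^{2} + \sqrt{2} \cdot 2 = X^{2} + 2 \sqrt{2}$)
$\left(44 + r{\left(9,W{\left(-3,6 \right)} \right)}\right) \left(-157\right) = \left(44 + \left(9^{2} + 2 \sqrt{2}\right)\right) \left(-157\right) = \left(44 + \left(81 + 2 \sqrt{2}\right)\right) \left(-157\right) = \left(125 + 2 \sqrt{2}\right) \left(-157\right) = -19625 - 314 \sqrt{2}$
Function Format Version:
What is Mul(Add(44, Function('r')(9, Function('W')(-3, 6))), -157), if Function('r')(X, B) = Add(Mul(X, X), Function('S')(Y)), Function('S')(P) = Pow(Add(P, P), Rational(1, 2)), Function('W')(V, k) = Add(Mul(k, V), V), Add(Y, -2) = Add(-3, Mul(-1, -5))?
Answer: Add(-19625, Mul(-314, Pow(2, Rational(1, 2)))) ≈ -20069.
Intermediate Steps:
Y = 4 (Y = Add(2, Add(-3, Mul(-1, -5))) = Add(2, Add(-3, 5)) = Add(2, 2) = 4)
Function('W')(V, k) = Add(V, Mul(V, k)) (Function('W')(V, k) = Add(Mul(V, k), V) = Add(V, Mul(V, k)))
Function('S')(P) = Mul(Pow(2, Rational(1, 2)), Pow(P, Rational(1, 2))) (Function('S')(P) = Pow(Mul(2, P), Rational(1, 2)) = Mul(Pow(2, Rational(1, 2)), Pow(P, Rational(1, 2))))
Function('r')(X, B) = Add(Pow(X, 2), Mul(2, Pow(2, Rational(1, 2)))) (Function('r')(X, B) = Add(Mul(X, X), Mul(Pow(2, Rational(1, 2)), Pow(4, Rational(1, 2)))) = Add(Pow(X, 2), Mul(Pow(2, Rational(1, 2)), 2)) = Add(Pow(X, 2), Mul(2, Pow(2, Rational(1, 2)))))
Mul(Add(44, Function('r')(9, Function('W')(-3, 6))), -157) = Mul(Add(44, Add(Pow(9, 2), Mul(2, Pow(2, Rational(1, 2))))), -157) = Mul(Add(44, Add(81, Mul(2, Pow(2, Rational(1, 2))))), -157) = Mul(Add(125, Mul(2, Pow(2, Rational(1, 2)))), -157) = Add(-19625, Mul(-314, Pow(2, Rational(1, 2))))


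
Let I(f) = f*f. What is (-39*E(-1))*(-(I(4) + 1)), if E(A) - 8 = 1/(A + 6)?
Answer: 27183/5 ≈ 5436.6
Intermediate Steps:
I(f) = f²
E(A) = 8 + 1/(6 + A) (E(A) = 8 + 1/(A + 6) = 8 + 1/(6 + A))
(-39*E(-1))*(-(I(4) + 1)) = (-39*(49 + 8*(-1))/(6 - 1))*(-(4² + 1)) = (-39*(49 - 8)/5)*(-(16 + 1)) = (-39*41/5)*(-1*17) = -39*41/5*(-17) = -1599/5*(-17) = 27183/5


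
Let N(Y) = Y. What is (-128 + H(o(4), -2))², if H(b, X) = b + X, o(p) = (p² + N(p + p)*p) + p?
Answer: 6084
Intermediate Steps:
o(p) = p + 3*p² (o(p) = (p² + (p + p)*p) + p = (p² + (2*p)*p) + p = (p² + 2*p²) + p = 3*p² + p = p + 3*p²)
H(b, X) = X + b
(-128 + H(o(4), -2))² = (-128 + (-2 + 4*(1 + 3*4)))² = (-128 + (-2 + 4*(1 + 12)))² = (-128 + (-2 + 4*13))² = (-128 + (-2 + 52))² = (-128 + 50)² = (-78)² = 6084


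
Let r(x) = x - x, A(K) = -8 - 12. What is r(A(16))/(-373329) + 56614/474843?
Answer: 56614/474843 ≈ 0.11923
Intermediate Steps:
A(K) = -20
r(x) = 0
r(A(16))/(-373329) + 56614/474843 = 0/(-373329) + 56614/474843 = 0*(-1/373329) + 56614*(1/474843) = 0 + 56614/474843 = 56614/474843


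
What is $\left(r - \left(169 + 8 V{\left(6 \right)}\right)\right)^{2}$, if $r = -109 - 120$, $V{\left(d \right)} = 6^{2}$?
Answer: $470596$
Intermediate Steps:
$V{\left(d \right)} = 36$
$r = -229$ ($r = -109 - 120 = -229$)
$\left(r - \left(169 + 8 V{\left(6 \right)}\right)\right)^{2} = \left(-229 - 457\right)^{2} = \left(-686\right)^{2} = 470596$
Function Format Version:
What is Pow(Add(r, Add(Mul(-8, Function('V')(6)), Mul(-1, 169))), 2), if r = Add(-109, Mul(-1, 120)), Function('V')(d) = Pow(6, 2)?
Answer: 470596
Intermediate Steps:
Function('V')(d) = 36
r = -229 (r = Add(-109, -120) = -229)
Pow(Add(r, Add(Mul(-8, Function('V')(6)), Mul(-1, 169))), 2) = Pow(Add(-229, Add(Mul(-8, 36), Mul(-1, 169))), 2) = Pow(Add(-229, Add(-288, -169)), 2) = Pow(Add(-229, -457), 2) = Pow(-686, 2) = 470596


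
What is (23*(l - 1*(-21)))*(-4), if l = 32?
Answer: -4876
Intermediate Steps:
(23*(l - 1*(-21)))*(-4) = (23*(32 - 1*(-21)))*(-4) = (23*(32 + 21))*(-4) = (23*53)*(-4) = 1219*(-4) = -4876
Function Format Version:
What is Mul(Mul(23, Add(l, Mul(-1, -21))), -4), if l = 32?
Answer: -4876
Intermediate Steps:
Mul(Mul(23, Add(l, Mul(-1, -21))), -4) = Mul(Mul(23, Add(32, Mul(-1, -21))), -4) = Mul(Mul(23, Add(32, 21)), -4) = Mul(Mul(23, 53), -4) = Mul(1219, -4) = -4876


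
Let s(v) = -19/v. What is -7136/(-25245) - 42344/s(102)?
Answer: 109035512144/479655 ≈ 2.2732e+5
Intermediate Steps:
-7136/(-25245) - 42344/s(102) = -7136/(-25245) - 42344/((-19/102)) = -7136*(-1/25245) - 42344/((-19*1/102)) = 7136/25245 - 42344/(-19/102) = 7136/25245 - 42344*(-102/19) = 7136/25245 + 4319088/19 = 109035512144/479655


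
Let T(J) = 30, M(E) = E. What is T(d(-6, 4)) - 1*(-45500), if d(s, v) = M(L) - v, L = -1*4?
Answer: 45530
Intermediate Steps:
L = -4
d(s, v) = -4 - v
T(d(-6, 4)) - 1*(-45500) = 30 - 1*(-45500) = 30 + 45500 = 45530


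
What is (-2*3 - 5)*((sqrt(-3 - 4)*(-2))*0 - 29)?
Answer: 319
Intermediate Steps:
(-2*3 - 5)*((sqrt(-3 - 4)*(-2))*0 - 29) = (-6 - 5)*((sqrt(-7)*(-2))*0 - 29) = -11*(((I*sqrt(7))*(-2))*0 - 29) = -11*(-2*I*sqrt(7)*0 - 29) = -11*(0 - 29) = -11*(-29) = 319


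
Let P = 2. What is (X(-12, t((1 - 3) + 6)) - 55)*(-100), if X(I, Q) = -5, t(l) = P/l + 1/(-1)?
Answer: 6000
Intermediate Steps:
t(l) = -1 + 2/l (t(l) = 2/l + 1/(-1) = 2/l + 1*(-1) = 2/l - 1 = -1 + 2/l)
(X(-12, t((1 - 3) + 6)) - 55)*(-100) = (-5 - 55)*(-100) = -60*(-100) = 6000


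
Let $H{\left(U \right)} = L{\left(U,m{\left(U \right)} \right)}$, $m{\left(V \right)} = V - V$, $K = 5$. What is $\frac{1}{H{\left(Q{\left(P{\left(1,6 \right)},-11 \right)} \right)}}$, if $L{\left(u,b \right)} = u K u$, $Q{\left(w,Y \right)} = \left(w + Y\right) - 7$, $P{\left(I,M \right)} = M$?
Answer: $\frac{1}{720} \approx 0.0013889$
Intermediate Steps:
$Q{\left(w,Y \right)} = -7 + Y + w$ ($Q{\left(w,Y \right)} = \left(Y + w\right) - 7 = -7 + Y + w$)
$m{\left(V \right)} = 0$
$L{\left(u,b \right)} = 5 u^{2}$ ($L{\left(u,b \right)} = u 5 u = 5 u u = 5 u^{2}$)
$H{\left(U \right)} = 5 U^{2}$
$\frac{1}{H{\left(Q{\left(P{\left(1,6 \right)},-11 \right)} \right)}} = \frac{1}{5 \left(-7 - 11 + 6\right)^{2}} = \frac{1}{5 \left(-12\right)^{2}} = \frac{1}{5 \cdot 144} = \frac{1}{720}$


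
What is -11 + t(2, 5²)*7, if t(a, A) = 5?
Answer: 24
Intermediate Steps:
-11 + t(2, 5²)*7 = -11 + 5*7 = -11 + 35 = 24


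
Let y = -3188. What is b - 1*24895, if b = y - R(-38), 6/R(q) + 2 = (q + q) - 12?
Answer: -421244/15 ≈ -28083.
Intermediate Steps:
R(q) = 6/(-14 + 2*q) (R(q) = 6/(-2 + ((q + q) - 12)) = 6/(-2 + (2*q - 12)) = 6/(-2 + (-12 + 2*q)) = 6/(-14 + 2*q))
b = -47819/15 (b = -3188 - 3/(-7 - 38) = -3188 - 3/(-45) = -3188 - 3*(-1)/45 = -3188 - 1*(-1/15) = -3188 + 1/15 = -47819/15 ≈ -3187.9)
b - 1*24895 = -47819/15 - 1*24895 = -47819/15 - 24895 = -421244/15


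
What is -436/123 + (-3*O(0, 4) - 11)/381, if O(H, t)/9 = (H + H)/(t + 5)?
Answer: -55823/15621 ≈ -3.5736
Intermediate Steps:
O(H, t) = 18*H/(5 + t) (O(H, t) = 9*((H + H)/(t + 5)) = 9*((2*H)/(5 + t)) = 9*(2*H/(5 + t)) = 18*H/(5 + t))
-436/123 + (-3*O(0, 4) - 11)/381 = -436/123 + (-54*0/(5 + 4) - 11)/381 = -436*1/123 + (-54*0/9 - 11)*(1/381) = -436/123 + (-54*0/9 - 11)*(1/381) = -436/123 + (-3*0 - 11)*(1/381) = -436/123 + (0 - 11)*(1/381) = -436/123 - 11*1/381 = -436/123 - 11/381 = -55823/15621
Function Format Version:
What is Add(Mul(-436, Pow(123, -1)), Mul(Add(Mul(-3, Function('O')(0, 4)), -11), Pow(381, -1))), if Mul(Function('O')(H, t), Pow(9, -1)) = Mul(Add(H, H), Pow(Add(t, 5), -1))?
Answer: Rational(-55823, 15621) ≈ -3.5736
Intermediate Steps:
Function('O')(H, t) = Mul(18, H, Pow(Add(5, t), -1)) (Function('O')(H, t) = Mul(9, Mul(Add(H, H), Pow(Add(t, 5), -1))) = Mul(9, Mul(Mul(2, H), Pow(Add(5, t), -1))) = Mul(9, Mul(2, H, Pow(Add(5, t), -1))) = Mul(18, H, Pow(Add(5, t), -1)))
Add(Mul(-436, Pow(123, -1)), Mul(Add(Mul(-3, Function('O')(0, 4)), -11), Pow(381, -1))) = Add(Mul(-436, Pow(123, -1)), Mul(Add(Mul(-3, Mul(18, 0, Pow(Add(5, 4), -1))), -11), Pow(381, -1))) = Add(Mul(-436, Rational(1, 123)), Mul(Add(Mul(-3, Mul(18, 0, Pow(9, -1))), -11), Rational(1, 381))) = Add(Rational(-436, 123), Mul(Add(Mul(-3, Mul(18, 0, Rational(1, 9))), -11), Rational(1, 381))) = Add(Rational(-436, 123), Mul(Add(Mul(-3, 0), -11), Rational(1, 381))) = Add(Rational(-436, 123), Mul(Add(0, -11), Rational(1, 381))) = Add(Rational(-436, 123), Mul(-11, Rational(1, 381))) = Add(Rational(-436, 123), Rational(-11, 381)) = Rational(-55823, 15621)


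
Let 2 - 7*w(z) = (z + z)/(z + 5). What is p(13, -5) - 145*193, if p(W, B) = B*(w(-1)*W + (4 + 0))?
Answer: -392395/14 ≈ -28028.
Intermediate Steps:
w(z) = 2/7 - 2*z/(7*(5 + z)) (w(z) = 2/7 - (z + z)/(7*(z + 5)) = 2/7 - 2*z/(7*(5 + z)))
p(W, B) = B*(4 + 5*W/14) (p(W, B) = B*((10/(7*(5 - 1)))*W + (4 + 0)) = B*(((10/7)/4)*W + 4) = B*(((10/7)*(¼))*W + 4) = B*(5*W/14 + 4) = B*(4 + 5*W/14))
p(13, -5) - 145*193 = (1/14)*(-5)*(56 + 5*13) - 145*193 = (1/14)*(-5)*(56 + 65) - 27985 = (1/14)*(-5)*121 - 27985 = -605/14 - 27985 = -392395/14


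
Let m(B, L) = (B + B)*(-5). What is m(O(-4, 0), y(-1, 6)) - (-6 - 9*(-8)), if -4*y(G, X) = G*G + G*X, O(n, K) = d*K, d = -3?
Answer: -66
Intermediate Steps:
O(n, K) = -3*K
y(G, X) = -G²/4 - G*X/4 (y(G, X) = -(G*G + G*X)/4 = -(G² + G*X)/4 = -G²/4 - G*X/4)
m(B, L) = -10*B (m(B, L) = (2*B)*(-5) = -10*B)
m(O(-4, 0), y(-1, 6)) - (-6 - 9*(-8)) = -(-30)*0 - (-6 - 9*(-8)) = -10*0 - (-6 + 72) = 0 - 1*66 = 0 - 66 = -66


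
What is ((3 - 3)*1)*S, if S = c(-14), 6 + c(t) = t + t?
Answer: 0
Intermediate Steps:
c(t) = -6 + 2*t (c(t) = -6 + (t + t) = -6 + 2*t)
S = -34 (S = -6 + 2*(-14) = -6 - 28 = -34)
((3 - 3)*1)*S = ((3 - 3)*1)*(-34) = (0*1)*(-34) = 0*(-34) = 0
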